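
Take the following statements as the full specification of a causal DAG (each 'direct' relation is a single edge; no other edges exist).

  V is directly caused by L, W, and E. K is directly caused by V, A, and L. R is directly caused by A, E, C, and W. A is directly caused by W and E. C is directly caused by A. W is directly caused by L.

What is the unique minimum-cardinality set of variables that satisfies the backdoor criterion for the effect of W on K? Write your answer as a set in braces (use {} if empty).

{L}

Variables eligible for adjustment (non-descendants of W, excluding W and K): {E, L}.
Backdoor paths from W to K:
  P1: W <- L -> V <- E -> A -> K
  P2: W <- L -> V <- E -> R <- A -> K
  P3: W <- L -> V <- E -> R <- C <- A -> K
  P4: W <- L -> V -> K
  P5: W <- L -> K
The empty set is not sufficient: P4 (W <- L -> V -> K) has no collider blocking it and no conditioned non-collider, so it is open.
Try {L}:
  P1: blocked at fork node L ∈ conditioning set.
  P2: blocked at fork node L ∈ conditioning set.
  P3: blocked at fork node L ∈ conditioning set.
  P4: blocked at fork node L ∈ conditioning set.
  P5: blocked at fork node L ∈ conditioning set.
{L} contains no descendant of W and blocks every backdoor path.
No other singleton works — e.g. {E} leaves P4 open — so {L} is the unique smallest valid adjustment set.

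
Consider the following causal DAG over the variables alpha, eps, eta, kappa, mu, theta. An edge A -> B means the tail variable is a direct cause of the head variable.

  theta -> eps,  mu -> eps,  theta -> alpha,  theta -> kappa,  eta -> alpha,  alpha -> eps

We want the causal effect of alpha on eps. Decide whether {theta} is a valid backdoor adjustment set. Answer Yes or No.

Yes

Backdoor paths from alpha to eps (paths whose first edge points into alpha):
  P1: alpha <- theta -> eps
Condition 1 (no descendant of alpha in the set): holds — descendants of alpha are {eps}; none are in {theta}.
Condition 2 (every backdoor path blocked by {theta}):
  P1: blocked at fork node theta ∈ conditioning set.
{theta} satisfies the backdoor criterion.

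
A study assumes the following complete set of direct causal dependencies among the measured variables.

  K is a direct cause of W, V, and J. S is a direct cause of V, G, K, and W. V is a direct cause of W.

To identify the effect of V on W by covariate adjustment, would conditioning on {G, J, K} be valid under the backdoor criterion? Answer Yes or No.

Backdoor paths from V to W (paths whose first edge points into V):
  P1: V <- S -> K -> W
  P2: V <- S -> W
  P3: V <- K <- S -> W
  P4: V <- K -> W
Condition 1 (no descendant of V in the set): holds — descendants of V are {W}; none are in {G, J, K}.
Condition 2 (every backdoor path blocked by {G, J, K}):
  P1: blocked at chain node K ∈ conditioning set.
  P2: open — no interior node is in the conditioning set.
  P3: blocked at chain node K ∈ conditioning set.
  P4: blocked at fork node K ∈ conditioning set.
{G, J, K} does not satisfy the backdoor criterion.

No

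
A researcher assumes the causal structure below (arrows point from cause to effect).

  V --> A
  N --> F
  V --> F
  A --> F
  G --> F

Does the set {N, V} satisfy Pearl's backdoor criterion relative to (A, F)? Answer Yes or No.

Backdoor paths from A to F (paths whose first edge points into A):
  P1: A <- V -> F
Condition 1 (no descendant of A in the set): holds — descendants of A are {F}; none are in {N, V}.
Condition 2 (every backdoor path blocked by {N, V}):
  P1: blocked at fork node V ∈ conditioning set.
{N, V} satisfies the backdoor criterion.

Yes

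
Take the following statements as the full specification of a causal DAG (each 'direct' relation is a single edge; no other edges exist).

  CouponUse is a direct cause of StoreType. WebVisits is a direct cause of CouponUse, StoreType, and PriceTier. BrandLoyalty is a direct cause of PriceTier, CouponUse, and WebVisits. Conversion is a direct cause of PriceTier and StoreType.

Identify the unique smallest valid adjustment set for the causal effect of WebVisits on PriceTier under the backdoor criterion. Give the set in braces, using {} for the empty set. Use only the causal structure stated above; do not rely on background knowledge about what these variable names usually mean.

{BrandLoyalty}

Variables eligible for adjustment (non-descendants of WebVisits, excluding WebVisits and PriceTier): {BrandLoyalty, Conversion}.
Backdoor paths from WebVisits to PriceTier:
  P1: WebVisits <- BrandLoyalty -> CouponUse -> StoreType <- Conversion -> PriceTier
  P2: WebVisits <- BrandLoyalty -> PriceTier
The empty set is not sufficient: P2 (WebVisits <- BrandLoyalty -> PriceTier) has no collider blocking it and no conditioned non-collider, so it is open.
Try {BrandLoyalty}:
  P1: blocked at fork node BrandLoyalty ∈ conditioning set.
  P2: blocked at fork node BrandLoyalty ∈ conditioning set.
{BrandLoyalty} contains no descendant of WebVisits and blocks every backdoor path.
No other singleton works — e.g. {Conversion} leaves P2 open — so {BrandLoyalty} is the unique smallest valid adjustment set.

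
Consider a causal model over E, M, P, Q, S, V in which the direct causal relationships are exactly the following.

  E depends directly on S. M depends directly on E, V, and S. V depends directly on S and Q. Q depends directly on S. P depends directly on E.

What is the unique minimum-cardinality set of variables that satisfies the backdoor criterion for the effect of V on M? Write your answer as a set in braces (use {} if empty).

{S}

Variables eligible for adjustment (non-descendants of V, excluding V and M): {E, P, Q, S}.
Backdoor paths from V to M:
  P1: V <- S -> E -> M
  P2: V <- S -> M
  P3: V <- Q <- S -> E -> M
  P4: V <- Q <- S -> M
The empty set is not sufficient: P1 (V <- S -> E -> M) has no collider blocking it and no conditioned non-collider, so it is open.
Try {S}:
  P1: blocked at fork node S ∈ conditioning set.
  P2: blocked at fork node S ∈ conditioning set.
  P3: blocked at fork node S ∈ conditioning set.
  P4: blocked at fork node S ∈ conditioning set.
{S} contains no descendant of V and blocks every backdoor path.
No other singleton works — e.g. {E} leaves P2 open — so {S} is the unique smallest valid adjustment set.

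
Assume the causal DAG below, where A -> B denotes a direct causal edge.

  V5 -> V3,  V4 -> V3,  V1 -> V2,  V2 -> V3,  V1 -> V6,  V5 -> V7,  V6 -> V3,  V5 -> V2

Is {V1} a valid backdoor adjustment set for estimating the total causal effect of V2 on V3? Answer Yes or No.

No

Backdoor paths from V2 to V3 (paths whose first edge points into V2):
  P1: V2 <- V1 -> V6 -> V3
  P2: V2 <- V5 -> V3
Condition 1 (no descendant of V2 in the set): holds — descendants of V2 are {V3}; none are in {V1}.
Condition 2 (every backdoor path blocked by {V1}):
  P1: blocked at fork node V1 ∈ conditioning set.
  P2: open — no interior node is in the conditioning set.
{V1} does not satisfy the backdoor criterion.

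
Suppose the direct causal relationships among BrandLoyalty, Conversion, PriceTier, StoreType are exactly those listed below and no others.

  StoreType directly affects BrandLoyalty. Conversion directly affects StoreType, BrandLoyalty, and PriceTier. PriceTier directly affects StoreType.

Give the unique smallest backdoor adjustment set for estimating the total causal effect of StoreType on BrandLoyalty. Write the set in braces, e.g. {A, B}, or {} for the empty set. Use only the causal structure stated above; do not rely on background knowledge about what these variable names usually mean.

Variables eligible for adjustment (non-descendants of StoreType, excluding StoreType and BrandLoyalty): {Conversion, PriceTier}.
Backdoor paths from StoreType to BrandLoyalty:
  P1: StoreType <- Conversion -> BrandLoyalty
  P2: StoreType <- PriceTier <- Conversion -> BrandLoyalty
The empty set is not sufficient: P1 (StoreType <- Conversion -> BrandLoyalty) has no collider blocking it and no conditioned non-collider, so it is open.
Try {Conversion}:
  P1: blocked at fork node Conversion ∈ conditioning set.
  P2: blocked at fork node Conversion ∈ conditioning set.
{Conversion} contains no descendant of StoreType and blocks every backdoor path.
No other singleton works — e.g. {PriceTier} leaves P1 open — so {Conversion} is the unique smallest valid adjustment set.

{Conversion}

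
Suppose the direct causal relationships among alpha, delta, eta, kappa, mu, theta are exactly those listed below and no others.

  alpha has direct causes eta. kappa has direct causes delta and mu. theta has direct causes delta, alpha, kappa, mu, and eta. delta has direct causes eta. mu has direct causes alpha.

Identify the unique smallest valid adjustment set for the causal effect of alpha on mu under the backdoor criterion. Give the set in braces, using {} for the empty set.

{}

Variables eligible for adjustment (non-descendants of alpha, excluding alpha and mu): {delta, eta}.
Backdoor paths from alpha to mu:
  P1: alpha <- eta -> delta -> kappa <- mu
  P2: alpha <- eta -> delta -> kappa -> theta <- mu
  P3: alpha <- eta -> delta -> theta <- mu
  P4: alpha <- eta -> delta -> theta <- kappa <- mu
  P5: alpha <- eta -> theta <- mu
  P6: alpha <- eta -> theta <- delta -> kappa <- mu
  P7: alpha <- eta -> theta <- kappa <- mu
Each backdoor path contains an unconditioned collider, so every path is already blocked with the empty conditioning set:
  P1: blocked at collider kappa (neither it nor any descendant is in the conditioning set).
  P2: blocked at collider theta (neither it nor any descendant is in the conditioning set).
  P3: blocked at collider theta (neither it nor any descendant is in the conditioning set).
  P4: blocked at collider theta (neither it nor any descendant is in the conditioning set).
  P5: blocked at collider theta (neither it nor any descendant is in the conditioning set).
  P6: blocked at collider theta (neither it nor any descendant is in the conditioning set).
  P7: blocked at collider theta (neither it nor any descendant is in the conditioning set).
The empty set is therefore the unique smallest valid set.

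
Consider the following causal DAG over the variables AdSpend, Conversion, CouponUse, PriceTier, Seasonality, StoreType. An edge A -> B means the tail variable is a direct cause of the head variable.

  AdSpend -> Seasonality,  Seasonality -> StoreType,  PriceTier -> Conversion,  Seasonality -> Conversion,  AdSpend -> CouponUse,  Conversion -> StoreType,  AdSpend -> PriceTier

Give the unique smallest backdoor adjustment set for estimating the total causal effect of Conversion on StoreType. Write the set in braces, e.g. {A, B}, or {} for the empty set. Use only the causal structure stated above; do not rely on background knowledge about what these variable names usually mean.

Variables eligible for adjustment (non-descendants of Conversion, excluding Conversion and StoreType): {AdSpend, CouponUse, PriceTier, Seasonality}.
Backdoor paths from Conversion to StoreType:
  P1: Conversion <- Seasonality -> StoreType
  P2: Conversion <- PriceTier <- AdSpend -> Seasonality -> StoreType
The empty set is not sufficient: P1 (Conversion <- Seasonality -> StoreType) has no collider blocking it and no conditioned non-collider, so it is open.
Try {Seasonality}:
  P1: blocked at fork node Seasonality ∈ conditioning set.
  P2: blocked at chain node Seasonality ∈ conditioning set.
{Seasonality} contains no descendant of Conversion and blocks every backdoor path.
No other singleton works — e.g. {AdSpend} leaves P1 open — so {Seasonality} is the unique smallest valid adjustment set.

{Seasonality}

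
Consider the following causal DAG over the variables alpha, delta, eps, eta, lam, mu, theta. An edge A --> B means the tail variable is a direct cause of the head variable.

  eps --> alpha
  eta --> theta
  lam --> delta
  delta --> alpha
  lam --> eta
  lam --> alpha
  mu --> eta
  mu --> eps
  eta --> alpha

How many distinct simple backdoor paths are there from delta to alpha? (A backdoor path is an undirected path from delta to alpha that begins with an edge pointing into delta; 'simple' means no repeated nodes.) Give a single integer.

A backdoor path from delta to alpha is any simple undirected path whose first edge points into delta (i.e. leaves delta via a parent).
Parents of delta: {lam}.
Enumerating:
  P1: delta <- lam -> eta <- mu -> eps -> alpha
  P2: delta <- lam -> eta -> alpha
  P3: delta <- lam -> alpha
That exhausts the simple backdoor paths. Count: 3.

3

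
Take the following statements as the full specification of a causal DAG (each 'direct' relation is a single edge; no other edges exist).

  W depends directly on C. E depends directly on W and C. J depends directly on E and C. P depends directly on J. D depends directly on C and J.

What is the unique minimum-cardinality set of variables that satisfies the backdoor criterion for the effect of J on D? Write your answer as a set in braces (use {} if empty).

{C}

Variables eligible for adjustment (non-descendants of J, excluding J and D): {C, E, W}.
Backdoor paths from J to D:
  P1: J <- C -> D
  P2: J <- E <- C -> D
  P3: J <- E <- W <- C -> D
The empty set is not sufficient: P1 (J <- C -> D) has no collider blocking it and no conditioned non-collider, so it is open.
Try {C}:
  P1: blocked at fork node C ∈ conditioning set.
  P2: blocked at fork node C ∈ conditioning set.
  P3: blocked at fork node C ∈ conditioning set.
{C} contains no descendant of J and blocks every backdoor path.
No other singleton works — e.g. {W} leaves P1 open — so {C} is the unique smallest valid adjustment set.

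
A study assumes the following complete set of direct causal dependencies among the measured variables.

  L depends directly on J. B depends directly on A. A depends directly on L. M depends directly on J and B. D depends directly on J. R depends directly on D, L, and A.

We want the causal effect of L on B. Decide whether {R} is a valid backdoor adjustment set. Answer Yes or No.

No

Backdoor paths from L to B (paths whose first edge points into L):
  P1: L <- J -> D -> R <- A -> B
  P2: L <- J -> M <- B
Condition 1 (no descendant of L in the set): FAILS — R is a descendant of L.
Condition 2 (every backdoor path blocked by {R}):
  P1: open — collider(s) R are conditioned on (or have a conditioned descendant) and no non-collider on the path is in the set.
  P2: blocked at collider M (neither it nor any descendant is in the conditioning set).
{R} does not satisfy the backdoor criterion.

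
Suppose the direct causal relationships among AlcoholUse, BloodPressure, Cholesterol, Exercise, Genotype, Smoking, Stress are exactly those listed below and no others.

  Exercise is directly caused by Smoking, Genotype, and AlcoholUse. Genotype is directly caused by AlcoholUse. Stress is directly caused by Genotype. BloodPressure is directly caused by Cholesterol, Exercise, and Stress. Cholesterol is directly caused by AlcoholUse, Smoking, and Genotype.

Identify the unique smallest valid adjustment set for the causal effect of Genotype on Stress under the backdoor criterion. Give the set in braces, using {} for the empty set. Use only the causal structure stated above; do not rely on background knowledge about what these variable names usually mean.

{}

Variables eligible for adjustment (non-descendants of Genotype, excluding Genotype and Stress): {AlcoholUse, Smoking}.
Backdoor paths from Genotype to Stress:
  P1: Genotype <- AlcoholUse -> Exercise <- Smoking -> Cholesterol -> BloodPressure <- Stress
  P2: Genotype <- AlcoholUse -> Exercise -> BloodPressure <- Stress
  P3: Genotype <- AlcoholUse -> Cholesterol <- Smoking -> Exercise -> BloodPressure <- Stress
  P4: Genotype <- AlcoholUse -> Cholesterol -> BloodPressure <- Stress
Each backdoor path contains an unconditioned collider, so every path is already blocked with the empty conditioning set:
  P1: blocked at collider Exercise (neither it nor any descendant is in the conditioning set).
  P2: blocked at collider BloodPressure (neither it nor any descendant is in the conditioning set).
  P3: blocked at collider Cholesterol (neither it nor any descendant is in the conditioning set).
  P4: blocked at collider BloodPressure (neither it nor any descendant is in the conditioning set).
The empty set is therefore the unique smallest valid set.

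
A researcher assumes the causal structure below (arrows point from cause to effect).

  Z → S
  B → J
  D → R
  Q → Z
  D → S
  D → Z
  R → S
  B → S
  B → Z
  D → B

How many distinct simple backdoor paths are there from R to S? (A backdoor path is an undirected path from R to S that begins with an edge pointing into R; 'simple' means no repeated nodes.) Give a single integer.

A backdoor path from R to S is any simple undirected path whose first edge points into R (i.e. leaves R via a parent).
Parents of R: {D}.
Enumerating:
  P1: R <- D -> B -> Z -> S
  P2: R <- D -> B -> S
  P3: R <- D -> Z <- B -> S
  P4: R <- D -> Z -> S
  P5: R <- D -> S
That exhausts the simple backdoor paths. Count: 5.

5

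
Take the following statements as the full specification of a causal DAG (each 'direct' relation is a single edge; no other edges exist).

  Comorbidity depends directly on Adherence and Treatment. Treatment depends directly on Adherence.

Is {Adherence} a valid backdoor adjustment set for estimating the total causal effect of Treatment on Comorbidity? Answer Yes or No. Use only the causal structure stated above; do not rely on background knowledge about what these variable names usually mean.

Backdoor paths from Treatment to Comorbidity (paths whose first edge points into Treatment):
  P1: Treatment <- Adherence -> Comorbidity
Condition 1 (no descendant of Treatment in the set): holds — descendants of Treatment are {Comorbidity}; none are in {Adherence}.
Condition 2 (every backdoor path blocked by {Adherence}):
  P1: blocked at fork node Adherence ∈ conditioning set.
{Adherence} satisfies the backdoor criterion.

Yes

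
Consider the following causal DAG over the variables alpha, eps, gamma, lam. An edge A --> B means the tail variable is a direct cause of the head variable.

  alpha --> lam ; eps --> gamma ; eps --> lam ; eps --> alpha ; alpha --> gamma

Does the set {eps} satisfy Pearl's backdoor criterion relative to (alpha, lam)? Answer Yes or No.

Backdoor paths from alpha to lam (paths whose first edge points into alpha):
  P1: alpha <- eps -> lam
Condition 1 (no descendant of alpha in the set): holds — descendants of alpha are {gamma, lam}; none are in {eps}.
Condition 2 (every backdoor path blocked by {eps}):
  P1: blocked at fork node eps ∈ conditioning set.
{eps} satisfies the backdoor criterion.

Yes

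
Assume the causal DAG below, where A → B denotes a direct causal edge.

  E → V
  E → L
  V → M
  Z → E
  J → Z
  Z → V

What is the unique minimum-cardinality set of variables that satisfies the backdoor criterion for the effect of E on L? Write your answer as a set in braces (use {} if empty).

{}

Variables eligible for adjustment (non-descendants of E, excluding E and L): {J, Z}.
Backdoor paths from E to L:
  (none)
With no backdoor paths the empty set already satisfies the criterion, and it is trivially minimal.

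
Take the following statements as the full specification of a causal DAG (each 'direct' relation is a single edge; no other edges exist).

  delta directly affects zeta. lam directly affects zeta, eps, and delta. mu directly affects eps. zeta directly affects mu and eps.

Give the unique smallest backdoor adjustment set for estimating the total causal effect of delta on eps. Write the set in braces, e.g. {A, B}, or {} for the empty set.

Variables eligible for adjustment (non-descendants of delta, excluding delta and eps): {lam}.
Backdoor paths from delta to eps:
  P1: delta <- lam -> zeta -> mu -> eps
  P2: delta <- lam -> zeta -> eps
  P3: delta <- lam -> eps
The empty set is not sufficient: P1 (delta <- lam -> zeta -> mu -> eps) has no collider blocking it and no conditioned non-collider, so it is open.
Try {lam}:
  P1: blocked at fork node lam ∈ conditioning set.
  P2: blocked at fork node lam ∈ conditioning set.
  P3: blocked at fork node lam ∈ conditioning set.
{lam} contains no descendant of delta and blocks every backdoor path.
{lam} is the unique smallest valid adjustment set.

{lam}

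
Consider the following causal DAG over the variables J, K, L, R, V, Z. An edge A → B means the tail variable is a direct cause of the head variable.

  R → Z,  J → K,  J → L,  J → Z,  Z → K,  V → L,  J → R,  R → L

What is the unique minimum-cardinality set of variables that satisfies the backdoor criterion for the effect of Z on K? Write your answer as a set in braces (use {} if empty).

{J}

Variables eligible for adjustment (non-descendants of Z, excluding Z and K): {J, L, R, V}.
Backdoor paths from Z to K:
  P1: Z <- J -> K
  P2: Z <- R <- J -> K
  P3: Z <- R -> L <- J -> K
The empty set is not sufficient: P1 (Z <- J -> K) has no collider blocking it and no conditioned non-collider, so it is open.
Try {J}:
  P1: blocked at fork node J ∈ conditioning set.
  P2: blocked at fork node J ∈ conditioning set.
  P3: blocked at collider L (neither it nor any descendant is in the conditioning set).
{J} contains no descendant of Z and blocks every backdoor path.
No other singleton works — e.g. {R} leaves P1 open — so {J} is the unique smallest valid adjustment set.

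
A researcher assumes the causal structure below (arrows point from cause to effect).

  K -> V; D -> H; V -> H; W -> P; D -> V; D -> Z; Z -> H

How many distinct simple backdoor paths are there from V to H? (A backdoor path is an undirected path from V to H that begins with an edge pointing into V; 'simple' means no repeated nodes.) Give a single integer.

A backdoor path from V to H is any simple undirected path whose first edge points into V (i.e. leaves V via a parent).
Parents of V: {D, K}.
Enumerating:
  P1: V <- D -> Z -> H
  P2: V <- D -> H
That exhausts the simple backdoor paths. Count: 2.

2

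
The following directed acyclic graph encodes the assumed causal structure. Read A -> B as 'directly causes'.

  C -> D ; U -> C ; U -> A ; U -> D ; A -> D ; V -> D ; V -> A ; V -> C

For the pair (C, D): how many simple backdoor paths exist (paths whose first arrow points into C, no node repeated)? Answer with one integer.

A backdoor path from C to D is any simple undirected path whose first edge points into C (i.e. leaves C via a parent).
Parents of C: {U, V}.
Enumerating:
  P1: C <- U -> A <- V -> D
  P2: C <- U -> A -> D
  P3: C <- U -> D
  P4: C <- V -> A <- U -> D
  P5: C <- V -> A -> D
  P6: C <- V -> D
That exhausts the simple backdoor paths. Count: 6.

6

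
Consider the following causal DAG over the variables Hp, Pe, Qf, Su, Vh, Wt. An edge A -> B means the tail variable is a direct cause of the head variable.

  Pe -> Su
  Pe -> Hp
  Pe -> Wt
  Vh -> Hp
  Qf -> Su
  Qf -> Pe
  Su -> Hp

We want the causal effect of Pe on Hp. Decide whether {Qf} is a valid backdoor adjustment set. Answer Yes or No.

Yes

Backdoor paths from Pe to Hp (paths whose first edge points into Pe):
  P1: Pe <- Qf -> Su -> Hp
Condition 1 (no descendant of Pe in the set): holds — descendants of Pe are {Hp, Su, Wt}; none are in {Qf}.
Condition 2 (every backdoor path blocked by {Qf}):
  P1: blocked at fork node Qf ∈ conditioning set.
{Qf} satisfies the backdoor criterion.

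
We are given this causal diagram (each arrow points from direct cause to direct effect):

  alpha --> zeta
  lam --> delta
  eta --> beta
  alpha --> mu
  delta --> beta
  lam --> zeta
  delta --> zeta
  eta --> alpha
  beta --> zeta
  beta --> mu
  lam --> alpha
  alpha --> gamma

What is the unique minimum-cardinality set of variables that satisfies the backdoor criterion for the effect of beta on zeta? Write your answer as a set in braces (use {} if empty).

Variables eligible for adjustment (non-descendants of beta, excluding beta and zeta): {alpha, delta, eta, gamma, lam}.
Backdoor paths from beta to zeta:
  P1: beta <- eta -> alpha <- lam -> delta -> zeta
  P2: beta <- eta -> alpha <- lam -> zeta
  P3: beta <- eta -> alpha -> zeta
  P4: beta <- delta <- lam -> alpha -> zeta
  P5: beta <- delta <- lam -> zeta
  P6: beta <- delta -> zeta
The empty set is not sufficient: P3 (beta <- eta -> alpha -> zeta) has no collider blocking it and no conditioned non-collider, so it is open.
Try {delta, eta}:
  P1: blocked at fork node eta ∈ conditioning set.
  P2: blocked at fork node eta ∈ conditioning set.
  P3: blocked at fork node eta ∈ conditioning set.
  P4: blocked at chain node delta ∈ conditioning set.
  P5: blocked at chain node delta ∈ conditioning set.
  P6: blocked at fork node delta ∈ conditioning set.
{delta, eta} contains no descendant of beta and blocks every backdoor path.
Every element of {delta, eta} is needed (dropping delta leaves P4 open; dropping eta leaves P3 open), so no proper subset is valid.
Among all size-2 subsets of the eligible variables, only {delta, eta} blocks every backdoor path, so it is the unique smallest valid adjustment set.

{delta, eta}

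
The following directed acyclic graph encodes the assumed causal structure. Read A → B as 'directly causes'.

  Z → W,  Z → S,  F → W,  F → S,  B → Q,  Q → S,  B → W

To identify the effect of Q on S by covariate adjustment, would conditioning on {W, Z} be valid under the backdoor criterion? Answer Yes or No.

Backdoor paths from Q to S (paths whose first edge points into Q):
  P1: Q <- B -> W <- F -> S
  P2: Q <- B -> W <- Z -> S
Condition 1 (no descendant of Q in the set): holds — descendants of Q are {S}; none are in {W, Z}.
Condition 2 (every backdoor path blocked by {W, Z}):
  P1: open — collider(s) W are conditioned on (or have a conditioned descendant) and no non-collider on the path is in the set.
  P2: blocked at fork node Z ∈ conditioning set.
{W, Z} does not satisfy the backdoor criterion.

No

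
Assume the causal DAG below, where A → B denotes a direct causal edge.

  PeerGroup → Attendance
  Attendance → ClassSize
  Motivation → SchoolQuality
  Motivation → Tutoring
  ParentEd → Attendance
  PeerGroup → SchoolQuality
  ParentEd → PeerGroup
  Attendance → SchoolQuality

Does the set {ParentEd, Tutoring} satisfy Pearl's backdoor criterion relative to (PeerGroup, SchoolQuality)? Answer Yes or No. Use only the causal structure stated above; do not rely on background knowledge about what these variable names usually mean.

Backdoor paths from PeerGroup to SchoolQuality (paths whose first edge points into PeerGroup):
  P1: PeerGroup <- ParentEd -> Attendance -> SchoolQuality
Condition 1 (no descendant of PeerGroup in the set): holds — descendants of PeerGroup are {Attendance, ClassSize, SchoolQuality}; none are in {ParentEd, Tutoring}.
Condition 2 (every backdoor path blocked by {ParentEd, Tutoring}):
  P1: blocked at fork node ParentEd ∈ conditioning set.
{ParentEd, Tutoring} satisfies the backdoor criterion.

Yes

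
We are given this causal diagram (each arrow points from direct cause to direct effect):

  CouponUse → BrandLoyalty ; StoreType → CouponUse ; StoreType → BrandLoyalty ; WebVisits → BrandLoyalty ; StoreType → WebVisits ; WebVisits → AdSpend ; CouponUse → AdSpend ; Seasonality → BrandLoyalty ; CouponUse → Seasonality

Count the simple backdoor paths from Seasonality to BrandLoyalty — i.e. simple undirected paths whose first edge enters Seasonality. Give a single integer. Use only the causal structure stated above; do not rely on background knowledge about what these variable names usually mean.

A backdoor path from Seasonality to BrandLoyalty is any simple undirected path whose first edge points into Seasonality (i.e. leaves Seasonality via a parent).
Parents of Seasonality: {CouponUse}.
Enumerating:
  P1: Seasonality <- CouponUse <- StoreType -> WebVisits -> BrandLoyalty
  P2: Seasonality <- CouponUse <- StoreType -> BrandLoyalty
  P3: Seasonality <- CouponUse -> AdSpend <- WebVisits <- StoreType -> BrandLoyalty
  P4: Seasonality <- CouponUse -> AdSpend <- WebVisits -> BrandLoyalty
  P5: Seasonality <- CouponUse -> BrandLoyalty
That exhausts the simple backdoor paths. Count: 5.

5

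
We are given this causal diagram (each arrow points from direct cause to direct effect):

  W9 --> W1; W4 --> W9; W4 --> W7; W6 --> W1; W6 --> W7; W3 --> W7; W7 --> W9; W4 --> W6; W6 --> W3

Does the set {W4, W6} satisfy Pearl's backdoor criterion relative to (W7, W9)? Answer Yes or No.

Backdoor paths from W7 to W9 (paths whose first edge points into W7):
  P1: W7 <- W4 -> W6 -> W1 <- W9
  P2: W7 <- W4 -> W9
  P3: W7 <- W6 <- W4 -> W9
  P4: W7 <- W6 -> W1 <- W9
  P5: W7 <- W3 <- W6 <- W4 -> W9
  P6: W7 <- W3 <- W6 -> W1 <- W9
Condition 1 (no descendant of W7 in the set): holds — descendants of W7 are {W1, W9}; none are in {W4, W6}.
Condition 2 (every backdoor path blocked by {W4, W6}):
  P1: blocked at fork node W4 ∈ conditioning set.
  P2: blocked at fork node W4 ∈ conditioning set.
  P3: blocked at chain node W6 ∈ conditioning set.
  P4: blocked at fork node W6 ∈ conditioning set.
  P5: blocked at chain node W6 ∈ conditioning set.
  P6: blocked at fork node W6 ∈ conditioning set.
{W4, W6} satisfies the backdoor criterion.

Yes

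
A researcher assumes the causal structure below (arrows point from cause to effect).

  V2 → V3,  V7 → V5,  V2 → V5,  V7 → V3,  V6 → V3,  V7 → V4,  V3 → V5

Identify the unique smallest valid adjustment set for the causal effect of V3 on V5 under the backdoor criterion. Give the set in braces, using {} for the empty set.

{V2, V7}

Variables eligible for adjustment (non-descendants of V3, excluding V3 and V5): {V2, V4, V6, V7}.
Backdoor paths from V3 to V5:
  P1: V3 <- V7 -> V5
  P2: V3 <- V2 -> V5
The empty set is not sufficient: P1 (V3 <- V7 -> V5) has no collider blocking it and no conditioned non-collider, so it is open.
Try {V2, V7}:
  P1: blocked at fork node V7 ∈ conditioning set.
  P2: blocked at fork node V2 ∈ conditioning set.
{V2, V7} contains no descendant of V3 and blocks every backdoor path.
Every element of {V2, V7} is needed (dropping V2 leaves P2 open; dropping V7 leaves P1 open), so no proper subset is valid.
Among all size-2 subsets of the eligible variables, only {V2, V7} blocks every backdoor path, so it is the unique smallest valid adjustment set.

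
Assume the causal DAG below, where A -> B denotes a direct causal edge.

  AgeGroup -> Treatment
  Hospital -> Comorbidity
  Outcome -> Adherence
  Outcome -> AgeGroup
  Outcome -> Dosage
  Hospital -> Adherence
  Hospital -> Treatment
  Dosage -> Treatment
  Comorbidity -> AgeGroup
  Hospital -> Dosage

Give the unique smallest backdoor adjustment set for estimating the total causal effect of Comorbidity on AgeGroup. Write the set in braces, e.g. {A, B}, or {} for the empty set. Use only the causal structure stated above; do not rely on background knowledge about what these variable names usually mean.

Variables eligible for adjustment (non-descendants of Comorbidity, excluding Comorbidity and AgeGroup): {Adherence, Dosage, Hospital, Outcome}.
Backdoor paths from Comorbidity to AgeGroup:
  P1: Comorbidity <- Hospital -> Dosage <- Outcome -> AgeGroup
  P2: Comorbidity <- Hospital -> Dosage -> Treatment <- AgeGroup
  P3: Comorbidity <- Hospital -> Adherence <- Outcome -> Dosage -> Treatment <- AgeGroup
  P4: Comorbidity <- Hospital -> Adherence <- Outcome -> AgeGroup
  P5: Comorbidity <- Hospital -> Treatment <- Dosage <- Outcome -> AgeGroup
  P6: Comorbidity <- Hospital -> Treatment <- AgeGroup
Each backdoor path contains an unconditioned collider, so every path is already blocked with the empty conditioning set:
  P1: blocked at collider Dosage (neither it nor any descendant is in the conditioning set).
  P2: blocked at collider Treatment (neither it nor any descendant is in the conditioning set).
  P3: blocked at collider Adherence (neither it nor any descendant is in the conditioning set).
  P4: blocked at collider Adherence (neither it nor any descendant is in the conditioning set).
  P5: blocked at collider Treatment (neither it nor any descendant is in the conditioning set).
  P6: blocked at collider Treatment (neither it nor any descendant is in the conditioning set).
The empty set is therefore the unique smallest valid set.

{}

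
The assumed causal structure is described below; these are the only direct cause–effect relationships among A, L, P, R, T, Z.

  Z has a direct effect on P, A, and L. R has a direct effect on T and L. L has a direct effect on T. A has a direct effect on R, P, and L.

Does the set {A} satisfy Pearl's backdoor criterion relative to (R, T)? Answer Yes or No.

Backdoor paths from R to T (paths whose first edge points into R):
  P1: R <- A <- Z -> L -> T
  P2: R <- A -> L -> T
  P3: R <- A -> P <- Z -> L -> T
Condition 1 (no descendant of R in the set): holds — descendants of R are {L, T}; none are in {A}.
Condition 2 (every backdoor path blocked by {A}):
  P1: blocked at chain node A ∈ conditioning set.
  P2: blocked at fork node A ∈ conditioning set.
  P3: blocked at fork node A ∈ conditioning set.
{A} satisfies the backdoor criterion.

Yes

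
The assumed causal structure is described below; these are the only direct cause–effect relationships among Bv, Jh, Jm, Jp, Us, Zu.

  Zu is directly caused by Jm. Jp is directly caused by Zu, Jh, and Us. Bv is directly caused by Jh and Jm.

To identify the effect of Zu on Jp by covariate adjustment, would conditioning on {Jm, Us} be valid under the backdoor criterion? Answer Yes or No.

Backdoor paths from Zu to Jp (paths whose first edge points into Zu):
  P1: Zu <- Jm -> Bv <- Jh -> Jp
Condition 1 (no descendant of Zu in the set): holds — descendants of Zu are {Jp}; none are in {Jm, Us}.
Condition 2 (every backdoor path blocked by {Jm, Us}):
  P1: blocked at fork node Jm ∈ conditioning set.
{Jm, Us} satisfies the backdoor criterion.

Yes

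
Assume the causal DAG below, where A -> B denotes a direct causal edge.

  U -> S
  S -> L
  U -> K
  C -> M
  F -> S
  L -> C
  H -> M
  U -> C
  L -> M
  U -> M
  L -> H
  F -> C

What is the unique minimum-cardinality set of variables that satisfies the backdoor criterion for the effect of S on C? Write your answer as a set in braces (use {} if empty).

Variables eligible for adjustment (non-descendants of S, excluding S and C): {F, K, U}.
Backdoor paths from S to C:
  P1: S <- F -> C
  P2: S <- U -> C
  P3: S <- U -> M <- L -> C
  P4: S <- U -> M <- C
  P5: S <- U -> M <- H <- L -> C
The empty set is not sufficient: P1 (S <- F -> C) has no collider blocking it and no conditioned non-collider, so it is open.
Try {F, U}:
  P1: blocked at fork node F ∈ conditioning set.
  P2: blocked at fork node U ∈ conditioning set.
  P3: blocked at fork node U ∈ conditioning set.
  P4: blocked at fork node U ∈ conditioning set.
  P5: blocked at fork node U ∈ conditioning set.
{F, U} contains no descendant of S and blocks every backdoor path.
Every element of {F, U} is needed (dropping F leaves P1 open; dropping U leaves P2 open), so no proper subset is valid.
Among all size-2 subsets of the eligible variables, only {F, U} blocks every backdoor path, so it is the unique smallest valid adjustment set.

{F, U}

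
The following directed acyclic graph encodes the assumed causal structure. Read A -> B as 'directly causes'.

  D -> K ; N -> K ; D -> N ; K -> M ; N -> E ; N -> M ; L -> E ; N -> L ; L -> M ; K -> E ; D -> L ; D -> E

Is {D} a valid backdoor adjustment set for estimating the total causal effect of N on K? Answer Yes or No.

Backdoor paths from N to K (paths whose first edge points into N):
  P1: N <- D -> L -> M <- K
  P2: N <- D -> L -> E <- K
  P3: N <- D -> K
  P4: N <- D -> E <- L -> M <- K
  P5: N <- D -> E <- K
Condition 1 (no descendant of N in the set): holds — descendants of N are {E, K, L, M}; none are in {D}.
Condition 2 (every backdoor path blocked by {D}):
  P1: blocked at fork node D ∈ conditioning set.
  P2: blocked at fork node D ∈ conditioning set.
  P3: blocked at fork node D ∈ conditioning set.
  P4: blocked at fork node D ∈ conditioning set.
  P5: blocked at fork node D ∈ conditioning set.
{D} satisfies the backdoor criterion.

Yes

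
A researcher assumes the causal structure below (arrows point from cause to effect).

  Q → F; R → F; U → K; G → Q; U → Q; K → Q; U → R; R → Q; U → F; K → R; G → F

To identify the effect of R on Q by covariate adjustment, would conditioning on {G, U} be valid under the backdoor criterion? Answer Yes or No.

Backdoor paths from R to Q (paths whose first edge points into R):
  P1: R <- U -> K -> Q
  P2: R <- U -> Q
  P3: R <- U -> F <- G -> Q
  P4: R <- U -> F <- Q
  P5: R <- K <- U -> Q
  P6: R <- K <- U -> F <- G -> Q
  P7: R <- K <- U -> F <- Q
  P8: R <- K -> Q
Condition 1 (no descendant of R in the set): holds — descendants of R are {F, Q}; none are in {G, U}.
Condition 2 (every backdoor path blocked by {G, U}):
  P1: blocked at fork node U ∈ conditioning set.
  P2: blocked at fork node U ∈ conditioning set.
  P3: blocked at fork node U ∈ conditioning set.
  P4: blocked at fork node U ∈ conditioning set.
  P5: blocked at fork node U ∈ conditioning set.
  P6: blocked at fork node U ∈ conditioning set.
  P7: blocked at fork node U ∈ conditioning set.
  P8: open — no interior node is in the conditioning set.
{G, U} does not satisfy the backdoor criterion.

No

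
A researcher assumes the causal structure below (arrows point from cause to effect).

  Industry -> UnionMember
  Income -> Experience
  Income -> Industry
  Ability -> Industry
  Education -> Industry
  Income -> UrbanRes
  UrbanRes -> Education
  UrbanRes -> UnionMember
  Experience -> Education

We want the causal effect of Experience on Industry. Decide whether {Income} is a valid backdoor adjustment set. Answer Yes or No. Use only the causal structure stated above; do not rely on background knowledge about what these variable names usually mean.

Yes

Backdoor paths from Experience to Industry (paths whose first edge points into Experience):
  P1: Experience <- Income -> UrbanRes -> Education -> Industry
  P2: Experience <- Income -> UrbanRes -> UnionMember <- Industry
  P3: Experience <- Income -> Industry
Condition 1 (no descendant of Experience in the set): holds — descendants of Experience are {Education, Industry, UnionMember}; none are in {Income}.
Condition 2 (every backdoor path blocked by {Income}):
  P1: blocked at fork node Income ∈ conditioning set.
  P2: blocked at fork node Income ∈ conditioning set.
  P3: blocked at fork node Income ∈ conditioning set.
{Income} satisfies the backdoor criterion.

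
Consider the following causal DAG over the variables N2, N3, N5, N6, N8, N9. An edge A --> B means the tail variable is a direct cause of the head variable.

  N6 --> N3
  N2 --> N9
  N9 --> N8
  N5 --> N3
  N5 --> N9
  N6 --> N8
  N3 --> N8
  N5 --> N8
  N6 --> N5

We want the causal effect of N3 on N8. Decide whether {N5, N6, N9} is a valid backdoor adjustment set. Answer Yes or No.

Backdoor paths from N3 to N8 (paths whose first edge points into N3):
  P1: N3 <- N6 -> N5 -> N9 -> N8
  P2: N3 <- N6 -> N5 -> N8
  P3: N3 <- N6 -> N8
  P4: N3 <- N5 <- N6 -> N8
  P5: N3 <- N5 -> N9 -> N8
  P6: N3 <- N5 -> N8
Condition 1 (no descendant of N3 in the set): holds — descendants of N3 are {N8}; none are in {N5, N6, N9}.
Condition 2 (every backdoor path blocked by {N5, N6, N9}):
  P1: blocked at fork node N6 ∈ conditioning set.
  P2: blocked at fork node N6 ∈ conditioning set.
  P3: blocked at fork node N6 ∈ conditioning set.
  P4: blocked at chain node N5 ∈ conditioning set.
  P5: blocked at fork node N5 ∈ conditioning set.
  P6: blocked at fork node N5 ∈ conditioning set.
{N5, N6, N9} satisfies the backdoor criterion.

Yes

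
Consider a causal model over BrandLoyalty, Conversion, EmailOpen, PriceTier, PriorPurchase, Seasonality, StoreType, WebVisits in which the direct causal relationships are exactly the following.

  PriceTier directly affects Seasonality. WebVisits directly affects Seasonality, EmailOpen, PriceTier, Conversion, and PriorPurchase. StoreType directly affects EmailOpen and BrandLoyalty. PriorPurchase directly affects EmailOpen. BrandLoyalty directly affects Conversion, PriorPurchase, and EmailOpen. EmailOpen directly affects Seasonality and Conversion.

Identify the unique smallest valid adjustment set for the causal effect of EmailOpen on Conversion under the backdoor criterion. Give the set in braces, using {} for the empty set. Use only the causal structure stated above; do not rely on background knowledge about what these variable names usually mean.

{BrandLoyalty, WebVisits}

Variables eligible for adjustment (non-descendants of EmailOpen, excluding EmailOpen and Conversion): {BrandLoyalty, PriceTier, PriorPurchase, StoreType, WebVisits}.
Backdoor paths from EmailOpen to Conversion:
  P1: EmailOpen <- StoreType -> BrandLoyalty -> PriorPurchase <- WebVisits -> Conversion
  P2: EmailOpen <- StoreType -> BrandLoyalty -> Conversion
  P3: EmailOpen <- WebVisits -> PriorPurchase <- BrandLoyalty -> Conversion
  P4: EmailOpen <- WebVisits -> Conversion
  P5: EmailOpen <- BrandLoyalty -> PriorPurchase <- WebVisits -> Conversion
  P6: EmailOpen <- BrandLoyalty -> Conversion
  P7: EmailOpen <- PriorPurchase <- WebVisits -> Conversion
  P8: EmailOpen <- PriorPurchase <- BrandLoyalty -> Conversion
The empty set is not sufficient: P2 (EmailOpen <- StoreType -> BrandLoyalty -> Conversion) has no collider blocking it and no conditioned non-collider, so it is open.
Try {BrandLoyalty, WebVisits}:
  P1: blocked at chain node BrandLoyalty ∈ conditioning set.
  P2: blocked at chain node BrandLoyalty ∈ conditioning set.
  P3: blocked at fork node WebVisits ∈ conditioning set.
  P4: blocked at fork node WebVisits ∈ conditioning set.
  P5: blocked at fork node BrandLoyalty ∈ conditioning set.
  P6: blocked at fork node BrandLoyalty ∈ conditioning set.
  P7: blocked at fork node WebVisits ∈ conditioning set.
  P8: blocked at fork node BrandLoyalty ∈ conditioning set.
{BrandLoyalty, WebVisits} contains no descendant of EmailOpen and blocks every backdoor path.
Every element of {BrandLoyalty, WebVisits} is needed (dropping BrandLoyalty leaves P2 open; dropping WebVisits leaves P4 open), so no proper subset is valid.
Among all size-2 subsets of the eligible variables, only {BrandLoyalty, WebVisits} blocks every backdoor path, so it is the unique smallest valid adjustment set.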